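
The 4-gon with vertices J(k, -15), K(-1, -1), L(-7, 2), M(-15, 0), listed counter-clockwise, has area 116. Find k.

-1

The doubled signed area Σ (x_i y_{i+1} − x_{i+1} y_i) is linear in k.
With k=0 it equals 231; the coefficient of k is -1 (from the two edges through J).
So -1·k + 231 = 2·116 = 232 ⇒ k = -1.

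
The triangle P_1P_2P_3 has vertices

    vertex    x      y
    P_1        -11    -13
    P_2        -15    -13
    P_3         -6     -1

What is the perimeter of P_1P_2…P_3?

32

|P_1P_2| = √((-4)² + (0)²) = √16 = 4
|P_2P_3| = √((9)² + (12)²) = √225 = 15
|P_3P_1| = √((-5)² + (-12)²) = √169 = 13
Perimeter = 4 + 15 + 13 = 32.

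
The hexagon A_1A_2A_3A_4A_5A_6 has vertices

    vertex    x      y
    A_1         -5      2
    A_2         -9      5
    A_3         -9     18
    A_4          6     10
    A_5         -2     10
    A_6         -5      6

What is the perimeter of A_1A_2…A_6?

|A_1A_2| = √((-4)² + (3)²) = √25 = 5
|A_2A_3| = √((0)² + (13)²) = √169 = 13
|A_3A_4| = √((15)² + (-8)²) = √289 = 17
|A_4A_5| = √((-8)² + (0)²) = √64 = 8
|A_5A_6| = √((-3)² + (-4)²) = √25 = 5
|A_6A_1| = √((0)² + (-4)²) = √16 = 4
Perimeter = 5 + 13 + 17 + 8 + 5 + 4 = 52.

52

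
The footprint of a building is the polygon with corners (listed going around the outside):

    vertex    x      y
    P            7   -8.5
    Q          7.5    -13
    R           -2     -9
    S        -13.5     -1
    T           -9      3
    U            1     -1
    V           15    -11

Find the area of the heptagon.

165.125

Σ = (-27.25) + (-93.5) + (-119.5) + (-49.5) + (6) + (4) + (-50.5) = -330.25
Area = |Σ|/2 = 165.125.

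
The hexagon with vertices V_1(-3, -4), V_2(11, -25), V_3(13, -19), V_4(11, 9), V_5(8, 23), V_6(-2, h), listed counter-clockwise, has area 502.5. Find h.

19

Write out the shoelace sum; only the two edges meeting at V_6 involve h:
2·Area = [(8·h − (-2)·23) + ((-2)·(-4) − (-3)·h)] + 742
       = 11·h + 796 = 1005
⇒ h = 19.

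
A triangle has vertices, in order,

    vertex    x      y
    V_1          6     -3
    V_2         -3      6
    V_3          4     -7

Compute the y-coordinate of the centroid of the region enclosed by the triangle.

Apply the shoelace formula. First the cross-terms c_i = x_i·y_{i+1} − x_{i+1}·y_i:
  27, -3, 30  ⇒  2A = 54, A = 27.
Then Σ (y_i + y_{i+1})·c_i = -216, so ȳ = -216 / (6·27) = -4/3.

-4/3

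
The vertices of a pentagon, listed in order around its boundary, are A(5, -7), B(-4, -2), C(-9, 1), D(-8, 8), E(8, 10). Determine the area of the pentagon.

A→B: (5)(-2) − (-4)(-7) = -38
B→C: (-4)(1) − (-9)(-2) = -22
C→D: (-9)(8) − (-8)(1) = -64
D→E: (-8)(10) − (8)(8) = -144
E→A: (8)(-7) − (5)(10) = -106
Σ = -374
Area = |Σ|/2 = 187.

187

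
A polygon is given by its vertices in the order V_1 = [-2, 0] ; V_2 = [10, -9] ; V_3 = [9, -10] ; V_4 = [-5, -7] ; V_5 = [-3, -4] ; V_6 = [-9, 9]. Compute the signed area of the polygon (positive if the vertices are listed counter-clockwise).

Σ = (18) + (-19) + (-113) + (-1) + (-63) + (18) = -160
Signed area = Σ/2 = -80 (negative ⇒ clockwise traversal).

-80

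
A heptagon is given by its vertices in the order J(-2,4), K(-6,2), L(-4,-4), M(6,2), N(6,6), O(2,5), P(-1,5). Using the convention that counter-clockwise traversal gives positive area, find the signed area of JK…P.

65.5

Apply the shoelace formula: 2A = Σ (x_i·y_{i+1} − x_{i+1}·y_i), indices taken mod 7.
Σ = (20) + (32) + (16) + (24) + (18) + (15) + (6) = 131
Signed area = Σ/2 = 65.5 (positive ⇒ counter-clockwise traversal).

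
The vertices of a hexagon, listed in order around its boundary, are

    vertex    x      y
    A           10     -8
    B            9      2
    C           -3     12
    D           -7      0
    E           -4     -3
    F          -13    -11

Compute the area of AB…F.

Apply the shoelace (surveyor's) formula: 2A = Σ (x_i·y_{i+1} − x_{i+1}·y_i), indices taken mod 6.
Σ = (92) + (114) + (84) + (21) + (5) + (214) = 530
Area = |Σ|/2 = 265.

265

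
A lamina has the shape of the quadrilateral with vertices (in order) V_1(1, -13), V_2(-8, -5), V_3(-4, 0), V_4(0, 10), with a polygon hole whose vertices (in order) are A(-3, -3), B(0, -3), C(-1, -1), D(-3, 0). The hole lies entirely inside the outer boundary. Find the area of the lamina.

83.5

Outer boundary:
Apply the shoelace (surveyor's) formula: 2A = Σ (x_i·y_{i+1} − x_{i+1}·y_i), indices taken mod 4.
Σ = (-109) + (-20) + (-40) + (-10) = -179
Area = |Σ|/2 = 89.5.
Hole:
A→B: (-3)(-3) − (0)(-3) = 9
B→C: (0)(-1) − (-1)(-3) = -3
C→D: (-1)(0) − (-3)(-1) = -3
D→A: (-3)(-3) − (-3)(0) = 9
Σ = 12
Area = |Σ|/2 = 6.
Net area = 89.5 − 6 = 83.5.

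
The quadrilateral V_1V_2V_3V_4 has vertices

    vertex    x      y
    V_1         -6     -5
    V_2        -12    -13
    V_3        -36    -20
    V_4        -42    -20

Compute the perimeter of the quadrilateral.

80

|V_1V_2| = √((-6)² + (-8)²) = √100 = 10
|V_2V_3| = √((-24)² + (-7)²) = √625 = 25
|V_3V_4| = √((-6)² + (0)²) = √36 = 6
|V_4V_1| = √((36)² + (15)²) = √1521 = 39
Perimeter = 10 + 25 + 6 + 39 = 80.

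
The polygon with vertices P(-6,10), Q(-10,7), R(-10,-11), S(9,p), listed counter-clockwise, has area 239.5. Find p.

Write out the shoelace sum; only the two edges meeting at S involve p:
2·Area = [((-10)·p − 9·(-11)) + (9·10 − (-6)·p)] + 238
       = -4·p + 427 = 479
⇒ p = -13.

-13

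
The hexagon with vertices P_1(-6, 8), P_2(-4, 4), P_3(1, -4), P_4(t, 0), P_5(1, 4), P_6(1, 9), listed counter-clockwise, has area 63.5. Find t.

5

Write out the shoelace sum; only the two edges meeting at P_4 involve t:
2·Area = [(1·0 − t·(-4)) + (t·4 − 1·0)] + 87
       = 8·t + 87 = 127
⇒ t = 5.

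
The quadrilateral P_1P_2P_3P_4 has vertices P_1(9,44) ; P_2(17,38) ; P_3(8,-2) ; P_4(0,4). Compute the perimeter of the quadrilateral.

|P_1P_2| = √((8)² + (-6)²) = √100 = 10
|P_2P_3| = √((-9)² + (-40)²) = √1681 = 41
|P_3P_4| = √((-8)² + (6)²) = √100 = 10
|P_4P_1| = √((9)² + (40)²) = √1681 = 41
Perimeter = 10 + 41 + 10 + 41 = 102.

102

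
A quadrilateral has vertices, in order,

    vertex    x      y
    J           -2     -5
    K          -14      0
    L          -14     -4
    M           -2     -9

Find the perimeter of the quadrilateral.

34

|JK| = √((-12)² + (5)²) = √169 = 13
|KL| = √((0)² + (-4)²) = √16 = 4
|LM| = √((12)² + (-5)²) = √169 = 13
|MJ| = √((0)² + (4)²) = √16 = 4
Perimeter = 13 + 4 + 13 + 4 = 34.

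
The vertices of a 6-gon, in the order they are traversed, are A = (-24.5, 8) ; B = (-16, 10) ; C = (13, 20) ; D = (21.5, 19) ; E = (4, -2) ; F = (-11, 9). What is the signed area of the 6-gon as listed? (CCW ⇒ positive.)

-361.25

Apply the shoelace formula: 2A = Σ (x_i·y_{i+1} − x_{i+1}·y_i), indices taken mod 6.
A→B: (-24.5)(10) − (-16)(8) = -117
B→C: (-16)(20) − (13)(10) = -450
C→D: (13)(19) − (21.5)(20) = -183
D→E: (21.5)(-2) − (4)(19) = -119
E→F: (4)(9) − (-11)(-2) = 14
F→A: (-11)(8) − (-24.5)(9) = 132.5
Σ = -722.5
Signed area = Σ/2 = -361.25 (negative ⇒ clockwise traversal).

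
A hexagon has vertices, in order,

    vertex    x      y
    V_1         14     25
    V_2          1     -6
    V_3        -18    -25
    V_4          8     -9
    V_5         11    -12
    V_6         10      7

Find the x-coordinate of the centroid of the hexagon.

Apply the surveyor's formula. First the cross-terms c_i = x_i·y_{i+1} − x_{i+1}·y_i:
  -109, -133, 362, 3, 197, 152  ⇒  2A = 472, A = 236.
Then Σ (x_i + x_{i+1})·c_i = 4848, so x̄ = 4848 / (6·236) = 202/59.

202/59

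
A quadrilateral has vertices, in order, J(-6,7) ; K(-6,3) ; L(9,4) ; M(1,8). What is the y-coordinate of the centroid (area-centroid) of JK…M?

127/24

Apply the surveyor's formula. First the cross-terms c_i = x_i·y_{i+1} − x_{i+1}·y_i:
  24, -51, 68, 55  ⇒  2A = 96, A = 48.
Then Σ (y_i + y_{i+1})·c_i = 1524, so ȳ = 1524 / (6·48) = 127/24.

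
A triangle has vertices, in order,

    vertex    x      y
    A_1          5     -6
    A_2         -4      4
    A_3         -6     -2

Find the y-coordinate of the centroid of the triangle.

-4/3

Apply the shoelace (surveyor's) formula. First the cross-terms c_i = x_i·y_{i+1} − x_{i+1}·y_i:
  -4, 32, 46  ⇒  2A = 74, A = 37.
Then Σ (y_i + y_{i+1})·c_i = -296, so ȳ = -296 / (6·37) = -4/3.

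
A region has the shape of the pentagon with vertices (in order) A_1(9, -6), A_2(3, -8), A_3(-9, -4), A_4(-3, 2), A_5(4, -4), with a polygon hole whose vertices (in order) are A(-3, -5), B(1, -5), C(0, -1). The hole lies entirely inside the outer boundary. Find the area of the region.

68

Outer boundary:
Σ = (-54) + (-84) + (-30) + (4) + (12) = -152
Area = |Σ|/2 = 76.
Hole:
Apply the shoelace (surveyor's) formula: 2A = Σ (x_i·y_{i+1} − x_{i+1}·y_i), indices taken mod 3.
Σ = (20) + (-1) + (-3) = 16
Area = |Σ|/2 = 8.
Net area = 76 − 8 = 68.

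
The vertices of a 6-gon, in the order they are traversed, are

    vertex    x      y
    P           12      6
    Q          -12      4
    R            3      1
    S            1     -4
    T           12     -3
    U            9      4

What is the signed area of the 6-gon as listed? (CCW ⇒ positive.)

104.5

Apply the shoelace formula: 2A = Σ (x_i·y_{i+1} − x_{i+1}·y_i), indices taken mod 6.
P→Q: (12)(4) − (-12)(6) = 120
Q→R: (-12)(1) − (3)(4) = -24
R→S: (3)(-4) − (1)(1) = -13
S→T: (1)(-3) − (12)(-4) = 45
T→U: (12)(4) − (9)(-3) = 75
U→P: (9)(6) − (12)(4) = 6
Σ = 209
Signed area = Σ/2 = 104.5 (positive ⇒ counter-clockwise traversal).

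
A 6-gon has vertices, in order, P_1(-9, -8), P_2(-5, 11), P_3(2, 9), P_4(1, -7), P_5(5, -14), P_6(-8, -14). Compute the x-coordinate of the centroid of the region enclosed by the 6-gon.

-317/113

Apply the surveyor's formula. First the cross-terms c_i = x_i·y_{i+1} − x_{i+1}·y_i:
  -139, -67, -23, 21, -182, -62  ⇒  2A = -452, A = -226.
Then Σ (x_i + x_{i+1})·c_i = 3804, so x̄ = 3804 / (6·(-226)) = -317/113.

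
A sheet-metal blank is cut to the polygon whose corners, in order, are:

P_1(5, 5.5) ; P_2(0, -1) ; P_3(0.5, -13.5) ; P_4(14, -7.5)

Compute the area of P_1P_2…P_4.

Apply the surveyor's formula: 2A = Σ (x_i·y_{i+1} − x_{i+1}·y_i), indices taken mod 4.
Σ = (-5) + (0.5) + (185.25) + (114.5) = 295.25
Area = |Σ|/2 = 147.625.

147.625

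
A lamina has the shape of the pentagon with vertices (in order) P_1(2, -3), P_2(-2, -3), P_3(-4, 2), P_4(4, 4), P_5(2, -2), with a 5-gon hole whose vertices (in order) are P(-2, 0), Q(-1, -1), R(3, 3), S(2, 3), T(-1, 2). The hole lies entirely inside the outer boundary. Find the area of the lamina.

Outer boundary:
Cross-terms: -12, -16, -24, -16, -2  ⇒  Σ = -70
Area = |Σ|/2 = 35.
Hole:
Apply Gauss's area formula: 2A = Σ (x_i·y_{i+1} − x_{i+1}·y_i), indices taken mod 5.
Σ = (2) + (0) + (3) + (7) + (4) = 16
Area = |Σ|/2 = 8.
Net area = 35 − 8 = 27.

27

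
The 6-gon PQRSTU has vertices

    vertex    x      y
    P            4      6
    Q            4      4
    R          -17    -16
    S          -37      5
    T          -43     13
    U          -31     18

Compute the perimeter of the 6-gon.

120

|PQ| = √((0)² + (-2)²) = √4 = 2
|QR| = √((-21)² + (-20)²) = √841 = 29
|RS| = √((-20)² + (21)²) = √841 = 29
|ST| = √((-6)² + (8)²) = √100 = 10
|TU| = √((12)² + (5)²) = √169 = 13
|UP| = √((35)² + (-12)²) = √1369 = 37
Perimeter = 2 + 29 + 29 + 10 + 13 + 37 = 120.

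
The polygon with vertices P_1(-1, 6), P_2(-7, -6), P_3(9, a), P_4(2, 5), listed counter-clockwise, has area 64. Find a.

The doubled signed area Σ (x_i y_{i+1} − x_{i+1} y_i) is linear in a.
With a=0 it equals 164; the coefficient of a is -9 (from the two edges through P_3).
So -9·a + 164 = 2·64 = 128 ⇒ a = 4.

4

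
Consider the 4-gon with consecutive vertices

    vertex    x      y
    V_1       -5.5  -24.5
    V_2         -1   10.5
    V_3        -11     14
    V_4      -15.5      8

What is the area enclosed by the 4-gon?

Apply the surveyor's formula: 2A = Σ (x_i·y_{i+1} − x_{i+1}·y_i), indices taken mod 4.
Σ = (-82.25) + (101.5) + (129) + (423.75) = 572
Area = |Σ|/2 = 286.

286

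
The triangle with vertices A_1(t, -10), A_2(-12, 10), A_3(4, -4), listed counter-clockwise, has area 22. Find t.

The doubled signed area Σ (x_i y_{i+1} − x_{i+1} y_i) is linear in t.
With t=0 it equals -152; the coefficient of t is 14 (from the two edges through A_1).
So 14·t + -152 = 2·22 = 44 ⇒ t = 14.

14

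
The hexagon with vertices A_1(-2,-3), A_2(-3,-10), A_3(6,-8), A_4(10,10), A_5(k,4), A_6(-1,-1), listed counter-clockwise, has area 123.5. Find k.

3

Write out the shoelace sum; only the two edges meeting at A_5 involve k:
2·Area = [(10·4 − k·10) + (k·(-1) − (-1)·4)] + 236
       = -11·k + 280 = 247
⇒ k = 3.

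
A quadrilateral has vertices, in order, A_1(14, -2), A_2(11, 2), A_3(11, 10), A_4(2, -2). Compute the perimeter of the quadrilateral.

40

|A_1A_2| = √((-3)² + (4)²) = √25 = 5
|A_2A_3| = √((0)² + (8)²) = √64 = 8
|A_3A_4| = √((-9)² + (-12)²) = √225 = 15
|A_4A_1| = √((12)² + (0)²) = √144 = 12
Perimeter = 5 + 8 + 15 + 12 = 40.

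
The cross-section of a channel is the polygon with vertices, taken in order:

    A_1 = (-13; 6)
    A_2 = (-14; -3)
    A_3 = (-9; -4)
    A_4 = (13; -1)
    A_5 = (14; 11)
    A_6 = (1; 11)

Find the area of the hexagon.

331

Apply the shoelace (surveyor's) formula: 2A = Σ (x_i·y_{i+1} − x_{i+1}·y_i), indices taken mod 6.
A_1→A_2: (-13)(-3) − (-14)(6) = 123
A_2→A_3: (-14)(-4) − (-9)(-3) = 29
A_3→A_4: (-9)(-1) − (13)(-4) = 61
A_4→A_5: (13)(11) − (14)(-1) = 157
A_5→A_6: (14)(11) − (1)(11) = 143
A_6→A_1: (1)(6) − (-13)(11) = 149
Σ = 662
Area = |Σ|/2 = 331.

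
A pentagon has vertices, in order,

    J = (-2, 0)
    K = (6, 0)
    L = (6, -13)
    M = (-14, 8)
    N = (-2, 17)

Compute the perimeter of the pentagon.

82

|JK| = √((8)² + (0)²) = √64 = 8
|KL| = √((0)² + (-13)²) = √169 = 13
|LM| = √((-20)² + (21)²) = √841 = 29
|MN| = √((12)² + (9)²) = √225 = 15
|NJ| = √((0)² + (-17)²) = √289 = 17
Perimeter = 8 + 13 + 29 + 15 + 17 = 82.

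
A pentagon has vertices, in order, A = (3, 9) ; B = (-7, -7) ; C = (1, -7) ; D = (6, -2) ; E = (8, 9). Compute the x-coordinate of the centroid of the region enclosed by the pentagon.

417/253

Apply Gauss's area formula. First the cross-terms c_i = x_i·y_{i+1} − x_{i+1}·y_i:
  42, 56, 40, 70, 45  ⇒  2A = 253, A = 126.5.
Then Σ (x_i + x_{i+1})·c_i = 1251, so x̄ = 1251 / (6·126.5) = 417/253.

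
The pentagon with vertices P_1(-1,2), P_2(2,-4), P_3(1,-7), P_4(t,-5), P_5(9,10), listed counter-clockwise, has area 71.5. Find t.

The doubled signed area Σ (x_i y_{i+1} − x_{i+1} y_i) is linear in t.
With t=0 it equals 58; the coefficient of t is 17 (from the two edges through P_4).
So 17·t + 58 = 2·71.5 = 143 ⇒ t = 5.

5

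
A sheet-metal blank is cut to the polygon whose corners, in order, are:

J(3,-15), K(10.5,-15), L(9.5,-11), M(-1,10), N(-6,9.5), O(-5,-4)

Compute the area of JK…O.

216.25

Apply the shoelace formula: 2A = Σ (x_i·y_{i+1} − x_{i+1}·y_i), indices taken mod 6.
Σ = (112.5) + (27) + (84) + (50.5) + (71.5) + (87) = 432.5
Area = |Σ|/2 = 216.25.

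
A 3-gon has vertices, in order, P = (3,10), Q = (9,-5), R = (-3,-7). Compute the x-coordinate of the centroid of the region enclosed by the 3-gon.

3

Apply the surveyor's formula. First the cross-terms c_i = x_i·y_{i+1} − x_{i+1}·y_i:
  -105, -78, -9  ⇒  2A = -192, A = -96.
Then Σ (x_i + x_{i+1})·c_i = -1728, so x̄ = -1728 / (6·(-96)) = 3.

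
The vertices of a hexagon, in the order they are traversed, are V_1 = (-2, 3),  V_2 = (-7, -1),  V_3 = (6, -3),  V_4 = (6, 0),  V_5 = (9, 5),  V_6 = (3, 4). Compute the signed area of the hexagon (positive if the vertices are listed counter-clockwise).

V_1→V_2: (-2)(-1) − (-7)(3) = 23
V_2→V_3: (-7)(-3) − (6)(-1) = 27
V_3→V_4: (6)(0) − (6)(-3) = 18
V_4→V_5: (6)(5) − (9)(0) = 30
V_5→V_6: (9)(4) − (3)(5) = 21
V_6→V_1: (3)(3) − (-2)(4) = 17
Σ = 136
Signed area = Σ/2 = 68 (positive ⇒ counter-clockwise traversal).

68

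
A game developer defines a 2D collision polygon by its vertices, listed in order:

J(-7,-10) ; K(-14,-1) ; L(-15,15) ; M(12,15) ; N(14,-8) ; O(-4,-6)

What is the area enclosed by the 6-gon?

Apply the shoelace formula: 2A = Σ (x_i·y_{i+1} − x_{i+1}·y_i), indices taken mod 6.
Σ = (-133) + (-225) + (-405) + (-306) + (-116) + (-2) = -1187
Area = |Σ|/2 = 593.5.

593.5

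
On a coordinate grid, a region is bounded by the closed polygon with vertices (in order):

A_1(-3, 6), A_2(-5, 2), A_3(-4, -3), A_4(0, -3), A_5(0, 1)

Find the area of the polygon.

Apply Gauss's area formula: 2A = Σ (x_i·y_{i+1} − x_{i+1}·y_i), indices taken mod 5.
Cross-terms: 24, 23, 12, 0, 3  ⇒  Σ = 62
Area = |Σ|/2 = 31.

31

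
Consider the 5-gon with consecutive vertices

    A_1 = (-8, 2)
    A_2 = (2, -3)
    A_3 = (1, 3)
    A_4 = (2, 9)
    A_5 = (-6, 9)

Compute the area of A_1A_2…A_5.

82

Apply Gauss's area formula: 2A = Σ (x_i·y_{i+1} − x_{i+1}·y_i), indices taken mod 5.
Cross-terms: 20, 9, 3, 72, 60  ⇒  Σ = 164
Area = |Σ|/2 = 82.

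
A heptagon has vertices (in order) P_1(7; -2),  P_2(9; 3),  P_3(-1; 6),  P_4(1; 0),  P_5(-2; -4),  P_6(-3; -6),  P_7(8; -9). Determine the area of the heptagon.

104

Apply the shoelace formula: 2A = Σ (x_i·y_{i+1} − x_{i+1}·y_i), indices taken mod 7.
Σ = (39) + (57) + (-6) + (-4) + (0) + (75) + (47) = 208
Area = |Σ|/2 = 104.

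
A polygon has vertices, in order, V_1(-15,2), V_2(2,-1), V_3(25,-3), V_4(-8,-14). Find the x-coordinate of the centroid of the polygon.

79/171

Apply the surveyor's formula. First the cross-terms c_i = x_i·y_{i+1} − x_{i+1}·y_i:
  11, 19, -374, -226  ⇒  2A = -570, A = -285.
Then Σ (x_i + x_{i+1})·c_i = -790, so x̄ = -790 / (6·(-285)) = 79/171.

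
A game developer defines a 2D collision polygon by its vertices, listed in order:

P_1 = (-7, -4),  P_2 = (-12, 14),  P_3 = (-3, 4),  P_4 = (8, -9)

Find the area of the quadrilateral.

Cross-terms: -146, -6, -5, -95  ⇒  Σ = -252
Area = |Σ|/2 = 126.

126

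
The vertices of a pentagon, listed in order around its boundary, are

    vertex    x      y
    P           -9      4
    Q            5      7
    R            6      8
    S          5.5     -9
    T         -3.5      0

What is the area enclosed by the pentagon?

114.25

Apply Gauss's area formula: 2A = Σ (x_i·y_{i+1} − x_{i+1}·y_i), indices taken mod 5.
Cross-terms: -83, -2, -98, -31.5, -14  ⇒  Σ = -228.5
Area = |Σ|/2 = 114.25.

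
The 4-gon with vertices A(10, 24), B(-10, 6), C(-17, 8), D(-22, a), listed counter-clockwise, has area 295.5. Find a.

The doubled signed area Σ (x_i y_{i+1} − x_{i+1} y_i) is linear in a.
With a=0 it equals -30; the coefficient of a is -27 (from the two edges through D).
So -27·a + -30 = 2·295.5 = 591 ⇒ a = -23.

-23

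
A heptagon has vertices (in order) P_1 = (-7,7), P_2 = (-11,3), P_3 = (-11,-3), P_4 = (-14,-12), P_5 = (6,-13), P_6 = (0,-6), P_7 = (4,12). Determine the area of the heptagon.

Apply the surveyor's formula: 2A = Σ (x_i·y_{i+1} − x_{i+1}·y_i), indices taken mod 7.
Σ = (56) + (66) + (90) + (254) + (-36) + (24) + (112) = 566
Area = |Σ|/2 = 283.

283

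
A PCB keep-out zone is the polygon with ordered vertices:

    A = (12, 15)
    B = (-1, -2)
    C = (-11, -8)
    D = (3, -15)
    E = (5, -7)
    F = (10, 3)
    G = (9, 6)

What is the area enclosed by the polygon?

200.5

Cross-terms: -9, -14, 189, 54, 85, 33, 63  ⇒  Σ = 401
Area = |Σ|/2 = 200.5.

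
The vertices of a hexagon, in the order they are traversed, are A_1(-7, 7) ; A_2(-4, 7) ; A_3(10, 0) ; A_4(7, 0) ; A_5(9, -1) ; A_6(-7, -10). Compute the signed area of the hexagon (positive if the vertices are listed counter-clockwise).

-157

Apply the shoelace formula: 2A = Σ (x_i·y_{i+1} − x_{i+1}·y_i), indices taken mod 6.
Σ = (-21) + (-70) + (0) + (-7) + (-97) + (-119) = -314
Signed area = Σ/2 = -157 (negative ⇒ clockwise traversal).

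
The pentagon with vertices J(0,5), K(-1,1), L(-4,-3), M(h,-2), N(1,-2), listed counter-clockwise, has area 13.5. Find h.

The doubled signed area Σ (x_i y_{i+1} − x_{i+1} y_i) is linear in h.
With h=0 it equals 27; the coefficient of h is 1 (from the two edges through M).
So 1·h + 27 = 2·13.5 = 27 ⇒ h = 0.

0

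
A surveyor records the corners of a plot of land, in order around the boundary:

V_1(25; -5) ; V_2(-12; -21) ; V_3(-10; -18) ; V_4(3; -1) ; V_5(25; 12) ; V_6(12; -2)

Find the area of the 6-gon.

329

Apply the shoelace (surveyor's) formula: 2A = Σ (x_i·y_{i+1} − x_{i+1}·y_i), indices taken mod 6.
Σ = (-585) + (6) + (64) + (61) + (-194) + (-10) = -658
Area = |Σ|/2 = 329.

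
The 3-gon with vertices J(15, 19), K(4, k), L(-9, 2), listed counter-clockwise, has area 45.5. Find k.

15

Write out the shoelace sum; only the two edges meeting at K involve k:
2·Area = [(15·k − 4·19) + (4·2 − (-9)·k)] + -201
       = 24·k + -269 = 91
⇒ k = 15.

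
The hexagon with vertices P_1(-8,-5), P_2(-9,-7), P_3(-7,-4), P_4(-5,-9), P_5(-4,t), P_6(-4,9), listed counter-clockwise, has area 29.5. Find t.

Write out the shoelace sum; only the two edges meeting at P_5 involve t:
2·Area = [((-5)·t − (-4)·(-9)) + ((-4)·9 − (-4)·t)] + 133
       = -1·t + 61 = 59
⇒ t = 2.

2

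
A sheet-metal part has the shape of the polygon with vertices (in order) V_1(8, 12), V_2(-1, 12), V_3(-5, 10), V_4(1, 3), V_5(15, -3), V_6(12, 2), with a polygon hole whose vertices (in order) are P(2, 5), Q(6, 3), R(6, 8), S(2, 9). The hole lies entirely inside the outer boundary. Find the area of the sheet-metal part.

121.5

Outer boundary:
V_1→V_2: (8)(12) − (-1)(12) = 108
V_2→V_3: (-1)(10) − (-5)(12) = 50
V_3→V_4: (-5)(3) − (1)(10) = -25
V_4→V_5: (1)(-3) − (15)(3) = -48
V_5→V_6: (15)(2) − (12)(-3) = 66
V_6→V_1: (12)(12) − (8)(2) = 128
Σ = 279
Area = |Σ|/2 = 139.5.
Hole:
P→Q: (2)(3) − (6)(5) = -24
Q→R: (6)(8) − (6)(3) = 30
R→S: (6)(9) − (2)(8) = 38
S→P: (2)(5) − (2)(9) = -8
Σ = 36
Area = |Σ|/2 = 18.
Net area = 139.5 − 18 = 121.5.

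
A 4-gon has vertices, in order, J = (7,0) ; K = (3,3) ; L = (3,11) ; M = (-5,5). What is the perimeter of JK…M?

|JK| = √((-4)² + (3)²) = √25 = 5
|KL| = √((0)² + (8)²) = √64 = 8
|LM| = √((-8)² + (-6)²) = √100 = 10
|MJ| = √((12)² + (-5)²) = √169 = 13
Perimeter = 5 + 8 + 10 + 13 = 36.

36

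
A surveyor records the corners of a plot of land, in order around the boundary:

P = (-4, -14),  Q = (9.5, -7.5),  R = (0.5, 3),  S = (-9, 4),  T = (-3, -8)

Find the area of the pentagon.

Σ = (163) + (32.25) + (29) + (84) + (10) = 318.25
Area = |Σ|/2 = 159.125.

159.125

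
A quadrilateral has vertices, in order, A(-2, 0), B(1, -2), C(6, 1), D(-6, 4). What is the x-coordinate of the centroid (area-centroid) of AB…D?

23/165

Apply the shoelace (surveyor's) formula. First the cross-terms c_i = x_i·y_{i+1} − x_{i+1}·y_i:
  4, 13, 30, 8  ⇒  2A = 55, A = 27.5.
Then Σ (x_i + x_{i+1})·c_i = 23, so x̄ = 23 / (6·27.5) = 23/165.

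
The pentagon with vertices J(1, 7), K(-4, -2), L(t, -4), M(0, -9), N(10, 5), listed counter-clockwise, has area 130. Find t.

-9

The doubled signed area Σ (x_i y_{i+1} − x_{i+1} y_i) is linear in t.
With t=0 it equals 197; the coefficient of t is -7 (from the two edges through L).
So -7·t + 197 = 2·130 = 260 ⇒ t = -9.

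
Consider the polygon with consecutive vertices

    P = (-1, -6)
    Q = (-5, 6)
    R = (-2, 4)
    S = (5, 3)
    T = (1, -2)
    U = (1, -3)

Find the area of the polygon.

P→Q: (-1)(6) − (-5)(-6) = -36
Q→R: (-5)(4) − (-2)(6) = -8
R→S: (-2)(3) − (5)(4) = -26
S→T: (5)(-2) − (1)(3) = -13
T→U: (1)(-3) − (1)(-2) = -1
U→P: (1)(-6) − (-1)(-3) = -9
Σ = -93
Area = |Σ|/2 = 46.5.

46.5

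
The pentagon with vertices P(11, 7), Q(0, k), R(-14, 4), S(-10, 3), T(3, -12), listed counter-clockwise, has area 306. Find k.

Write out the shoelace sum; only the two edges meeting at Q involve k:
2·Area = [(11·k − 0·7) + (0·4 − (-14)·k)] + 262
       = 25·k + 262 = 612
⇒ k = 14.

14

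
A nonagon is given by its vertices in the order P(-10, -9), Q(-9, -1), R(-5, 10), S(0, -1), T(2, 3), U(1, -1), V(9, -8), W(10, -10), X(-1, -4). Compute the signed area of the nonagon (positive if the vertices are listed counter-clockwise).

-127

Cross-terms: -71, -95, 5, 2, -5, 1, -10, -50, -31  ⇒  Σ = -254
Signed area = Σ/2 = -127 (negative ⇒ clockwise traversal).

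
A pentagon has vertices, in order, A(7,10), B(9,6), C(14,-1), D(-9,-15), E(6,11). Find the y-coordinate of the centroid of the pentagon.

Apply the surveyor's formula. First the cross-terms c_i = x_i·y_{i+1} − x_{i+1}·y_i:
  -48, -93, -219, -9, -17  ⇒  2A = -386, A = -193.
Then Σ (y_i + y_{i+1})·c_i = 1950, so ȳ = 1950 / (6·(-193)) = -325/193.

-325/193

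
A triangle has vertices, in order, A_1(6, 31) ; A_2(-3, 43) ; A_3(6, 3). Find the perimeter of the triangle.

|A_1A_2| = √((-9)² + (12)²) = √225 = 15
|A_2A_3| = √((9)² + (-40)²) = √1681 = 41
|A_3A_1| = √((0)² + (28)²) = √784 = 28
Perimeter = 15 + 41 + 28 = 84.

84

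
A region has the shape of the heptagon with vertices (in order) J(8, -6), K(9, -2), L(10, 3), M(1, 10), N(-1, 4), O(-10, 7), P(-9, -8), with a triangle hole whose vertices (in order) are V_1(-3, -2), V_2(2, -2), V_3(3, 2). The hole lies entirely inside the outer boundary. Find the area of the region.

235

Outer boundary:
Σ = (38) + (47) + (97) + (14) + (33) + (143) + (118) = 490
Area = |Σ|/2 = 245.
Hole:
Apply Gauss's area formula: 2A = Σ (x_i·y_{i+1} − x_{i+1}·y_i), indices taken mod 3.
Cross-terms: 10, 10, 0  ⇒  Σ = 20
Area = |Σ|/2 = 10.
Net area = 245 − 10 = 235.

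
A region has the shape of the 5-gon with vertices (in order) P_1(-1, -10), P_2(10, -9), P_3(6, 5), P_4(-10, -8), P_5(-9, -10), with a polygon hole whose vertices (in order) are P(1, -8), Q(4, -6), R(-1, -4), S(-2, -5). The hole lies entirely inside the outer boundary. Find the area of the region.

150.5

Outer boundary:
Σ = (109) + (104) + (2) + (28) + (80) = 323
Area = |Σ|/2 = 161.5.
Hole:
Apply the shoelace (surveyor's) formula: 2A = Σ (x_i·y_{i+1} − x_{i+1}·y_i), indices taken mod 4.
Cross-terms: 26, -22, -3, 21  ⇒  Σ = 22
Area = |Σ|/2 = 11.
Net area = 161.5 − 11 = 150.5.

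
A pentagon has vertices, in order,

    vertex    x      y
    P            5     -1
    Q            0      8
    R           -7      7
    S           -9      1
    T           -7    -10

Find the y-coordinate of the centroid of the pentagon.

2/27

Apply Gauss's area formula. First the cross-terms c_i = x_i·y_{i+1} − x_{i+1}·y_i:
  40, 56, 56, 97, 57  ⇒  2A = 306, A = 153.
Then Σ (y_i + y_{i+1})·c_i = 68, so ȳ = 68 / (6·153) = 2/27.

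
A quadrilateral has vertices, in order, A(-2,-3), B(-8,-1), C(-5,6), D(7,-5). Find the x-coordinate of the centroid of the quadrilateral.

Apply the shoelace (surveyor's) formula. First the cross-terms c_i = x_i·y_{i+1} − x_{i+1}·y_i:
  -22, -53, -17, -31  ⇒  2A = -123, A = -61.5.
Then Σ (x_i + x_{i+1})·c_i = 720, so x̄ = 720 / (6·(-61.5)) = -80/41.

-80/41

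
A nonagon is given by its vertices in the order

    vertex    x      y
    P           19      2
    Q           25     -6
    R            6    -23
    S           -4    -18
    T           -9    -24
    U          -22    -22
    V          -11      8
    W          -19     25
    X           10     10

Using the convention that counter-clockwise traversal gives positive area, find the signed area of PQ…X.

-1225

Apply the surveyor's formula: 2A = Σ (x_i·y_{i+1} − x_{i+1}·y_i), indices taken mod 9.
P→Q: (19)(-6) − (25)(2) = -164
Q→R: (25)(-23) − (6)(-6) = -539
R→S: (6)(-18) − (-4)(-23) = -200
S→T: (-4)(-24) − (-9)(-18) = -66
T→U: (-9)(-22) − (-22)(-24) = -330
U→V: (-22)(8) − (-11)(-22) = -418
V→W: (-11)(25) − (-19)(8) = -123
W→X: (-19)(10) − (10)(25) = -440
X→P: (10)(2) − (19)(10) = -170
Σ = -2450
Signed area = Σ/2 = -1225 (negative ⇒ clockwise traversal).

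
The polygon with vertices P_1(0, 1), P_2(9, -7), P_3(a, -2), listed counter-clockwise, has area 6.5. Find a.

5

Write out the shoelace sum; only the two edges meeting at P_3 involve a:
2·Area = [(9·(-2) − a·(-7)) + (a·1 − 0·(-2))] + -9
       = 8·a + -27 = 13
⇒ a = 5.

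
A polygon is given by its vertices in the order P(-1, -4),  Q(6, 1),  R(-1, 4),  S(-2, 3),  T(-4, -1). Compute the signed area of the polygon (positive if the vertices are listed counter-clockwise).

41

Σ = (23) + (25) + (5) + (14) + (15) = 82
Signed area = Σ/2 = 41 (positive ⇒ counter-clockwise traversal).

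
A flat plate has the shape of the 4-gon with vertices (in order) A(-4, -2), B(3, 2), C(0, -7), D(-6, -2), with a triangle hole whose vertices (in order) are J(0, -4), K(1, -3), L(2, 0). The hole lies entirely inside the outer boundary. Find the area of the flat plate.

Outer boundary:
Σ = (-2) + (-21) + (-42) + (4) = -61
Area = |Σ|/2 = 30.5.
Hole:
Apply the surveyor's formula: 2A = Σ (x_i·y_{i+1} − x_{i+1}·y_i), indices taken mod 3.
J→K: (0)(-3) − (1)(-4) = 4
K→L: (1)(0) − (2)(-3) = 6
L→J: (2)(-4) − (0)(0) = -8
Σ = 2
Area = |Σ|/2 = 1.
Net area = 30.5 − 1 = 29.5.

29.5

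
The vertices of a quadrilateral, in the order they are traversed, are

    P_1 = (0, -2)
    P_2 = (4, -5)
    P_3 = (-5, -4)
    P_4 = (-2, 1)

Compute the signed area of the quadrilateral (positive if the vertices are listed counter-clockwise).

Apply the shoelace formula: 2A = Σ (x_i·y_{i+1} − x_{i+1}·y_i), indices taken mod 4.
Σ = (8) + (-41) + (-13) + (4) = -42
Signed area = Σ/2 = -21 (negative ⇒ clockwise traversal).

-21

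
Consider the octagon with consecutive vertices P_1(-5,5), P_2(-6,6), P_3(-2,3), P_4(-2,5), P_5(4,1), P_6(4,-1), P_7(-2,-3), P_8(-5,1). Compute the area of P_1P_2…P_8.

Σ = (0) + (-6) + (-4) + (-22) + (-8) + (-14) + (-17) + (-20) = -91
Area = |Σ|/2 = 45.5.

45.5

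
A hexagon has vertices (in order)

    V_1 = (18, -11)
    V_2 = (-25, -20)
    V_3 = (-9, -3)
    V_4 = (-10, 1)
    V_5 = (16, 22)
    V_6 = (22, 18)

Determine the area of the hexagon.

Σ = (-635) + (-105) + (-39) + (-236) + (-196) + (-566) = -1777
Area = |Σ|/2 = 888.5.

888.5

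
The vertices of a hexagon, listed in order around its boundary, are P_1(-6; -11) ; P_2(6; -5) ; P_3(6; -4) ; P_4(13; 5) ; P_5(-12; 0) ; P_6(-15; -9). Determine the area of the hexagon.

231.5

Σ = (96) + (6) + (82) + (60) + (108) + (111) = 463
Area = |Σ|/2 = 231.5.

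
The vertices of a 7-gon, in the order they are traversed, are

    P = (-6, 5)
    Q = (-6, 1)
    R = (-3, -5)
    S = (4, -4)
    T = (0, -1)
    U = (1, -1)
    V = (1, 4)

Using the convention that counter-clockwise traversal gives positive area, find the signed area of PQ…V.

60

Σ = (24) + (33) + (32) + (-4) + (1) + (5) + (29) = 120
Signed area = Σ/2 = 60 (positive ⇒ counter-clockwise traversal).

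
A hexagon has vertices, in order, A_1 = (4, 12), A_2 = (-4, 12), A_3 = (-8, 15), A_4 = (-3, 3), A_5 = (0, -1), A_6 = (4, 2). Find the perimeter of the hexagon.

|A_1A_2| = √((-8)² + (0)²) = √64 = 8
|A_2A_3| = √((-4)² + (3)²) = √25 = 5
|A_3A_4| = √((5)² + (-12)²) = √169 = 13
|A_4A_5| = √((3)² + (-4)²) = √25 = 5
|A_5A_6| = √((4)² + (3)²) = √25 = 5
|A_6A_1| = √((0)² + (10)²) = √100 = 10
Perimeter = 8 + 5 + 13 + 5 + 5 + 10 = 46.

46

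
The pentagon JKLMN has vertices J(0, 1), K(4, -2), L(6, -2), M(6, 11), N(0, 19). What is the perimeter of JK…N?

|JK| = √((4)² + (-3)²) = √25 = 5
|KL| = √((2)² + (0)²) = √4 = 2
|LM| = √((0)² + (13)²) = √169 = 13
|MN| = √((-6)² + (8)²) = √100 = 10
|NJ| = √((0)² + (-18)²) = √324 = 18
Perimeter = 5 + 2 + 13 + 10 + 18 = 48.

48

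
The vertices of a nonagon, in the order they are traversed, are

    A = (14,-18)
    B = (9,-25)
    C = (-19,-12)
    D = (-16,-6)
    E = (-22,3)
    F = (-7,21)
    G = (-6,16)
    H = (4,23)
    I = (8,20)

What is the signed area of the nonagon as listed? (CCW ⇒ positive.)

Σ = (-188) + (-583) + (-78) + (-180) + (-441) + (14) + (-202) + (-104) + (-424) = -2186
Signed area = Σ/2 = -1093 (negative ⇒ clockwise traversal).

-1093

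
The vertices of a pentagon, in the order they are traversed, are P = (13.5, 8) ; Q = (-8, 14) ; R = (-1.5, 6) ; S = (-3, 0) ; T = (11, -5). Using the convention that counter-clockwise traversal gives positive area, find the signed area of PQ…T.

207.25

P→Q: (13.5)(14) − (-8)(8) = 253
Q→R: (-8)(6) − (-1.5)(14) = -27
R→S: (-1.5)(0) − (-3)(6) = 18
S→T: (-3)(-5) − (11)(0) = 15
T→P: (11)(8) − (13.5)(-5) = 155.5
Σ = 414.5
Signed area = Σ/2 = 207.25 (positive ⇒ counter-clockwise traversal).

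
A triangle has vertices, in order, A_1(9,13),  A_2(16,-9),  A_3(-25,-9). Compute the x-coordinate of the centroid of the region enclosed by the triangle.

0

Apply the shoelace formula. First the cross-terms c_i = x_i·y_{i+1} − x_{i+1}·y_i:
  -289, -369, -244  ⇒  2A = -902, A = -451.
Then Σ (x_i + x_{i+1})·c_i = 0, so x̄ = 0 / (6·(-451)) = 0.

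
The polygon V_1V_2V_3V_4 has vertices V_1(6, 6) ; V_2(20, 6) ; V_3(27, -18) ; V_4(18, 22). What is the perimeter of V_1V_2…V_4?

100

|V_1V_2| = √((14)² + (0)²) = √196 = 14
|V_2V_3| = √((7)² + (-24)²) = √625 = 25
|V_3V_4| = √((-9)² + (40)²) = √1681 = 41
|V_4V_1| = √((-12)² + (-16)²) = √400 = 20
Perimeter = 14 + 25 + 41 + 20 = 100.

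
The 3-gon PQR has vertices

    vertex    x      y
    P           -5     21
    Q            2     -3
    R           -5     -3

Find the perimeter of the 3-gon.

|PQ| = √((7)² + (-24)²) = √625 = 25
|QR| = √((-7)² + (0)²) = √49 = 7
|RP| = √((0)² + (24)²) = √576 = 24
Perimeter = 25 + 7 + 24 = 56.

56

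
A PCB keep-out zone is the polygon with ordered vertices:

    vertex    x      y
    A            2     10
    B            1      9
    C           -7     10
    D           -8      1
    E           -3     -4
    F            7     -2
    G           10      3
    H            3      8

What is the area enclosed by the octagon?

174.5

Σ = (8) + (73) + (73) + (35) + (34) + (41) + (71) + (14) = 349
Area = |Σ|/2 = 174.5.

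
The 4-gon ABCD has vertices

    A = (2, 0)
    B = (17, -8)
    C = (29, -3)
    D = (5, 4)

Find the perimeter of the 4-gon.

|AB| = √((15)² + (-8)²) = √289 = 17
|BC| = √((12)² + (5)²) = √169 = 13
|CD| = √((-24)² + (7)²) = √625 = 25
|DA| = √((-3)² + (-4)²) = √25 = 5
Perimeter = 17 + 13 + 25 + 5 = 60.

60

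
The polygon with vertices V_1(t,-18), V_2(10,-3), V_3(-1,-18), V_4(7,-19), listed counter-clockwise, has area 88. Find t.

10

The doubled signed area Σ (x_i y_{i+1} − x_{i+1} y_i) is linear in t.
With t=0 it equals 16; the coefficient of t is 16 (from the two edges through V_1).
So 16·t + 16 = 2·88 = 176 ⇒ t = 10.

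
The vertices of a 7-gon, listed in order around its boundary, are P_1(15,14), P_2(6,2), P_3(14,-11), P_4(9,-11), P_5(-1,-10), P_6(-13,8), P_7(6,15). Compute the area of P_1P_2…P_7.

413

Apply the surveyor's formula: 2A = Σ (x_i·y_{i+1} − x_{i+1}·y_i), indices taken mod 7.
Σ = (-54) + (-94) + (-55) + (-101) + (-138) + (-243) + (-141) = -826
Area = |Σ|/2 = 413.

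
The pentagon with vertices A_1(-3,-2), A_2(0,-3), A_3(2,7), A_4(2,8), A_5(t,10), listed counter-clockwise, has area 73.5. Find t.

-8

The doubled signed area Σ (x_i y_{i+1} − x_{i+1} y_i) is linear in t.
With t=0 it equals 67; the coefficient of t is -10 (from the two edges through A_5).
So -10·t + 67 = 2·73.5 = 147 ⇒ t = -8.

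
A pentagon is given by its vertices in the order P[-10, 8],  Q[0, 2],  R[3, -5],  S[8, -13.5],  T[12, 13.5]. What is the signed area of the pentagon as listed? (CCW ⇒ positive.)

Apply Gauss's area formula: 2A = Σ (x_i·y_{i+1} − x_{i+1}·y_i), indices taken mod 5.
Cross-terms: -20, -6, -0.5, 270, 231  ⇒  Σ = 474.5
Signed area = Σ/2 = 237.25 (positive ⇒ counter-clockwise traversal).

237.25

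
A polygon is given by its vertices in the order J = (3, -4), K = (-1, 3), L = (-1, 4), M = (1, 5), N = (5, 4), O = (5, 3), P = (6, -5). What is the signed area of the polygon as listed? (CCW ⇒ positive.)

Σ = (5) + (-1) + (-9) + (-21) + (-5) + (-43) + (-9) = -83
Signed area = Σ/2 = -41.5 (negative ⇒ clockwise traversal).

-41.5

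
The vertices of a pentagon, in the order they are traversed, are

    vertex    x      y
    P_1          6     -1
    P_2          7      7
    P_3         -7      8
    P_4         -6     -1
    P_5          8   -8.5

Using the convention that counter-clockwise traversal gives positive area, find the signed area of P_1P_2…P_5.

155.5

Apply the shoelace formula: 2A = Σ (x_i·y_{i+1} − x_{i+1}·y_i), indices taken mod 5.
P_1→P_2: (6)(7) − (7)(-1) = 49
P_2→P_3: (7)(8) − (-7)(7) = 105
P_3→P_4: (-7)(-1) − (-6)(8) = 55
P_4→P_5: (-6)(-8.5) − (8)(-1) = 59
P_5→P_1: (8)(-1) − (6)(-8.5) = 43
Σ = 311
Signed area = Σ/2 = 155.5 (positive ⇒ counter-clockwise traversal).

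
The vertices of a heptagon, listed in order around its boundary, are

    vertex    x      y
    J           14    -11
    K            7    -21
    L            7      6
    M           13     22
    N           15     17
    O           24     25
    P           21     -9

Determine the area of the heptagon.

470

Σ = (-217) + (189) + (76) + (-109) + (-33) + (-741) + (-105) = -940
Area = |Σ|/2 = 470.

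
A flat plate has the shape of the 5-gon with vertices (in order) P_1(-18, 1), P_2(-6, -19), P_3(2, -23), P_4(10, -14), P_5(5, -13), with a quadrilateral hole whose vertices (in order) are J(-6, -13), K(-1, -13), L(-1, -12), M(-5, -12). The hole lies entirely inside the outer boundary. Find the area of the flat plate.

Outer boundary:
Apply the shoelace (surveyor's) formula: 2A = Σ (x_i·y_{i+1} − x_{i+1}·y_i), indices taken mod 5.
P_1→P_2: (-18)(-19) − (-6)(1) = 348
P_2→P_3: (-6)(-23) − (2)(-19) = 176
P_3→P_4: (2)(-14) − (10)(-23) = 202
P_4→P_5: (10)(-13) − (5)(-14) = -60
P_5→P_1: (5)(1) − (-18)(-13) = -229
Σ = 437
Area = |Σ|/2 = 218.5.
Hole:
J→K: (-6)(-13) − (-1)(-13) = 65
K→L: (-1)(-12) − (-1)(-13) = -1
L→M: (-1)(-12) − (-5)(-12) = -48
M→J: (-5)(-13) − (-6)(-12) = -7
Σ = 9
Area = |Σ|/2 = 4.5.
Net area = 218.5 − 4.5 = 214.

214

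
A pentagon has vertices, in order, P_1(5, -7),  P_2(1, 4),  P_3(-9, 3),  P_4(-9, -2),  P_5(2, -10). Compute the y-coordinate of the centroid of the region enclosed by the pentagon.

Apply the surveyor's formula. First the cross-terms c_i = x_i·y_{i+1} − x_{i+1}·y_i:
  27, 39, 45, 94, 36  ⇒  2A = 241, A = 120.5.
Then Σ (y_i + y_{i+1})·c_i = -1503, so ȳ = -1503 / (6·120.5) = -501/241.

-501/241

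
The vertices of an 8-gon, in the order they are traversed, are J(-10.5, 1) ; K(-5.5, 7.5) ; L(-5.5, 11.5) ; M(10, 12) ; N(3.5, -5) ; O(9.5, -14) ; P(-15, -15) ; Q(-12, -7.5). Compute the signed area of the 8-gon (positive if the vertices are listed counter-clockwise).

-440.25

Σ = (-73.25) + (-22) + (-181) + (-92) + (-1.5) + (-352.5) + (-67.5) + (-90.75) = -880.5
Signed area = Σ/2 = -440.25 (negative ⇒ clockwise traversal).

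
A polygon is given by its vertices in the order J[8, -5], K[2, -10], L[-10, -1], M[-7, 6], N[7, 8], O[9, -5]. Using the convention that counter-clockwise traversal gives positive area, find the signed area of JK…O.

-224.5

Apply the surveyor's formula: 2A = Σ (x_i·y_{i+1} − x_{i+1}·y_i), indices taken mod 6.
J→K: (8)(-10) − (2)(-5) = -70
K→L: (2)(-1) − (-10)(-10) = -102
L→M: (-10)(6) − (-7)(-1) = -67
M→N: (-7)(8) − (7)(6) = -98
N→O: (7)(-5) − (9)(8) = -107
O→J: (9)(-5) − (8)(-5) = -5
Σ = -449
Signed area = Σ/2 = -224.5 (negative ⇒ clockwise traversal).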